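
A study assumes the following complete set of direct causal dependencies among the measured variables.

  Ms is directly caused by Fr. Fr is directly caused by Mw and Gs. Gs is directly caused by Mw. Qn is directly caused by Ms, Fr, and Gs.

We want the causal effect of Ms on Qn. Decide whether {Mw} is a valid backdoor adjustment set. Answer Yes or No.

No

Backdoor paths from Ms to Qn (paths whose first edge points into Ms):
  P1: Ms <- Fr <- Mw -> Gs -> Qn
  P2: Ms <- Fr <- Gs -> Qn
  P3: Ms <- Fr -> Qn
Condition 1 (no descendant of Ms in the set): holds — descendants of Ms are {Qn}; none are in {Mw}.
Condition 2 (every backdoor path blocked by {Mw}):
  P1: blocked at fork node Mw ∈ conditioning set.
  P2: open — no interior node is in the conditioning set.
  P3: open — no interior node is in the conditioning set.
{Mw} does not satisfy the backdoor criterion.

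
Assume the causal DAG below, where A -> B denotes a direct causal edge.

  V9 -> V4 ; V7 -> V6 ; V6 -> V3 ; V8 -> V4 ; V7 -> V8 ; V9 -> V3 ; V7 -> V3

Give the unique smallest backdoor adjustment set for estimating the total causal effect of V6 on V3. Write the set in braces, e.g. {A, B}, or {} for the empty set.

Variables eligible for adjustment (non-descendants of V6, excluding V6 and V3): {V4, V7, V8, V9}.
Backdoor paths from V6 to V3:
  P1: V6 <- V7 -> V8 -> V4 <- V9 -> V3
  P2: V6 <- V7 -> V3
The empty set is not sufficient: P2 (V6 <- V7 -> V3) has no collider blocking it and no conditioned non-collider, so it is open.
Try {V7}:
  P1: blocked at fork node V7 ∈ conditioning set.
  P2: blocked at fork node V7 ∈ conditioning set.
{V7} contains no descendant of V6 and blocks every backdoor path.
No other singleton works — e.g. {V8} leaves P2 open — so {V7} is the unique smallest valid adjustment set.

{V7}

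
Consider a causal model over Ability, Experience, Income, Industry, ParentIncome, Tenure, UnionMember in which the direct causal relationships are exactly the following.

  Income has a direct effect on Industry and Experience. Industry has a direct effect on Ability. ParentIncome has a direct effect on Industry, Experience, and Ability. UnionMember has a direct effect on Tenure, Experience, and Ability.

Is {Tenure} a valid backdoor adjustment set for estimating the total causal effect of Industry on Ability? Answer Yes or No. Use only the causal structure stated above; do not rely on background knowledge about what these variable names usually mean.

Backdoor paths from Industry to Ability (paths whose first edge points into Industry):
  P1: Industry <- ParentIncome -> Ability
  P2: Industry <- ParentIncome -> Experience <- UnionMember -> Ability
  P3: Industry <- Income -> Experience <- ParentIncome -> Ability
  P4: Industry <- Income -> Experience <- UnionMember -> Ability
Condition 1 (no descendant of Industry in the set): holds — descendants of Industry are {Ability}; none are in {Tenure}.
Condition 2 (every backdoor path blocked by {Tenure}):
  P1: open — no interior node is in the conditioning set.
  P2: blocked at collider Experience (neither it nor any descendant is in the conditioning set).
  P3: blocked at collider Experience (neither it nor any descendant is in the conditioning set).
  P4: blocked at collider Experience (neither it nor any descendant is in the conditioning set).
{Tenure} does not satisfy the backdoor criterion.

No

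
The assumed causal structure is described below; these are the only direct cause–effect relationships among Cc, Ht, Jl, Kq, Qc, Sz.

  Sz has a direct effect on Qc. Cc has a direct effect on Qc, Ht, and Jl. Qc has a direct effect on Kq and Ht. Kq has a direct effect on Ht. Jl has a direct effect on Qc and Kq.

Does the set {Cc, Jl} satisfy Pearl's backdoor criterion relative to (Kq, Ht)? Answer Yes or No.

Backdoor paths from Kq to Ht (paths whose first edge points into Kq):
  P1: Kq <- Jl <- Cc -> Qc -> Ht
  P2: Kq <- Jl <- Cc -> Ht
  P3: Kq <- Jl -> Qc <- Cc -> Ht
  P4: Kq <- Jl -> Qc -> Ht
  P5: Kq <- Qc <- Cc -> Ht
  P6: Kq <- Qc <- Jl <- Cc -> Ht
  P7: Kq <- Qc -> Ht
Condition 1 (no descendant of Kq in the set): holds — descendants of Kq are {Ht}; none are in {Cc, Jl}.
Condition 2 (every backdoor path blocked by {Cc, Jl}):
  P1: blocked at chain node Jl ∈ conditioning set.
  P2: blocked at chain node Jl ∈ conditioning set.
  P3: blocked at fork node Jl ∈ conditioning set.
  P4: blocked at fork node Jl ∈ conditioning set.
  P5: blocked at fork node Cc ∈ conditioning set.
  P6: blocked at chain node Jl ∈ conditioning set.
  P7: open — no interior node is in the conditioning set.
{Cc, Jl} does not satisfy the backdoor criterion.

No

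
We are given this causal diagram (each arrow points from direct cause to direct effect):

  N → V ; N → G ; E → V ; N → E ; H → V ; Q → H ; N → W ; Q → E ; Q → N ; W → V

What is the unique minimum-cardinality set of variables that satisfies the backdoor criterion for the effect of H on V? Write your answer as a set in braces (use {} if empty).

Variables eligible for adjustment (non-descendants of H, excluding H and V): {E, G, N, Q, W}.
Backdoor paths from H to V:
  P1: H <- Q -> N -> W -> V
  P2: H <- Q -> N -> E -> V
  P3: H <- Q -> N -> V
  P4: H <- Q -> E <- N -> W -> V
  P5: H <- Q -> E <- N -> V
  P6: H <- Q -> E -> V
The empty set is not sufficient: P1 (H <- Q -> N -> W -> V) has no collider blocking it and no conditioned non-collider, so it is open.
Try {Q}:
  P1: blocked at fork node Q ∈ conditioning set.
  P2: blocked at fork node Q ∈ conditioning set.
  P3: blocked at fork node Q ∈ conditioning set.
  P4: blocked at fork node Q ∈ conditioning set.
  P5: blocked at fork node Q ∈ conditioning set.
  P6: blocked at fork node Q ∈ conditioning set.
{Q} contains no descendant of H and blocks every backdoor path.
No other singleton works — e.g. {N} leaves P6 open — so {Q} is the unique smallest valid adjustment set.

{Q}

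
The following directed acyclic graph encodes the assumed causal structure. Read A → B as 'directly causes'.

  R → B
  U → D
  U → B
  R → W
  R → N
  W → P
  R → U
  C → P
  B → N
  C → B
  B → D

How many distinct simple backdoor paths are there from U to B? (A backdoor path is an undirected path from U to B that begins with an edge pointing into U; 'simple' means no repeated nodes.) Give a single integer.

3

A backdoor path from U to B is any simple undirected path whose first edge points into U (i.e. leaves U via a parent).
Parents of U: {R}.
Enumerating:
  P1: U <- R -> W -> P <- C -> B
  P2: U <- R -> B
  P3: U <- R -> N <- B
That exhausts the simple backdoor paths. Count: 3.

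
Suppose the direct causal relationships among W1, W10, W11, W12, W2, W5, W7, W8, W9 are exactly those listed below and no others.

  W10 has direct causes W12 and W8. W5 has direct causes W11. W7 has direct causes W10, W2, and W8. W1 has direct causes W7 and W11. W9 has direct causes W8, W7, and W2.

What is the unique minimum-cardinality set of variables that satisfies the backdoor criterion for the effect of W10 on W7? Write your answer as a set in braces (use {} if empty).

Variables eligible for adjustment (non-descendants of W10, excluding W10 and W7): {W11, W12, W2, W5, W8}.
Backdoor paths from W10 to W7:
  P1: W10 <- W8 -> W7
  P2: W10 <- W8 -> W9 <- W2 -> W7
  P3: W10 <- W8 -> W9 <- W7
The empty set is not sufficient: P1 (W10 <- W8 -> W7) has no collider blocking it and no conditioned non-collider, so it is open.
Try {W8}:
  P1: blocked at fork node W8 ∈ conditioning set.
  P2: blocked at fork node W8 ∈ conditioning set.
  P3: blocked at fork node W8 ∈ conditioning set.
{W8} contains no descendant of W10 and blocks every backdoor path.
No other singleton works — e.g. {W12} leaves P1 open — so {W8} is the unique smallest valid adjustment set.

{W8}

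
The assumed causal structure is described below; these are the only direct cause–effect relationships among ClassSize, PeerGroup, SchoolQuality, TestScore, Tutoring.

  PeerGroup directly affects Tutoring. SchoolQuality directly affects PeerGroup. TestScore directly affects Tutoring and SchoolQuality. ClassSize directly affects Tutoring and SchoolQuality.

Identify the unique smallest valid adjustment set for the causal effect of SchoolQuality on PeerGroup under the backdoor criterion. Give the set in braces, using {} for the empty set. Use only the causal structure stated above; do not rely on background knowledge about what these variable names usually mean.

{}

Variables eligible for adjustment (non-descendants of SchoolQuality, excluding SchoolQuality and PeerGroup): {ClassSize, TestScore}.
Backdoor paths from SchoolQuality to PeerGroup:
  P1: SchoolQuality <- ClassSize -> Tutoring <- PeerGroup
  P2: SchoolQuality <- TestScore -> Tutoring <- PeerGroup
Each backdoor path contains an unconditioned collider, so every path is already blocked with the empty conditioning set:
  P1: blocked at collider Tutoring (neither it nor any descendant is in the conditioning set).
  P2: blocked at collider Tutoring (neither it nor any descendant is in the conditioning set).
The empty set is therefore the unique smallest valid set.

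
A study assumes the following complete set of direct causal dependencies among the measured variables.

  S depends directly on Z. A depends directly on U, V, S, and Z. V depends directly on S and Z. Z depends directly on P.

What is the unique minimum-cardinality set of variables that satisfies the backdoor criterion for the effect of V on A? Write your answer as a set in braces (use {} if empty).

{S, Z}

Variables eligible for adjustment (non-descendants of V, excluding V and A): {P, S, U, Z}.
Backdoor paths from V to A:
  P1: V <- Z -> S -> A
  P2: V <- Z -> A
  P3: V <- S <- Z -> A
  P4: V <- S -> A
The empty set is not sufficient: P1 (V <- Z -> S -> A) has no collider blocking it and no conditioned non-collider, so it is open.
Try {S, Z}:
  P1: blocked at fork node Z ∈ conditioning set.
  P2: blocked at fork node Z ∈ conditioning set.
  P3: blocked at chain node S ∈ conditioning set.
  P4: blocked at fork node S ∈ conditioning set.
{S, Z} contains no descendant of V and blocks every backdoor path.
Every element of {S, Z} is needed (dropping S leaves P4 open; dropping Z leaves P2 open), so no proper subset is valid.
Among all size-2 subsets of the eligible variables, only {S, Z} blocks every backdoor path, so it is the unique smallest valid adjustment set.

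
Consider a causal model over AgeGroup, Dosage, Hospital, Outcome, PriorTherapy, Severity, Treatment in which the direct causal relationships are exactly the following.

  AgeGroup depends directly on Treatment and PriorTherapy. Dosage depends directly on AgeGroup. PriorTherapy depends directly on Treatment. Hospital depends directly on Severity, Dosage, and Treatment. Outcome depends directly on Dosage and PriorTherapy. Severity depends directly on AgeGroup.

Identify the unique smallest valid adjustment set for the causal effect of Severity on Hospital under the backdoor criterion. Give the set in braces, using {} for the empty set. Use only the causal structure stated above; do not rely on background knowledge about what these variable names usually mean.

{AgeGroup}

Variables eligible for adjustment (non-descendants of Severity, excluding Severity and Hospital): {AgeGroup, Dosage, Outcome, PriorTherapy, Treatment}.
Backdoor paths from Severity to Hospital:
  P1: Severity <- AgeGroup <- Treatment -> PriorTherapy -> Outcome <- Dosage -> Hospital
  P2: Severity <- AgeGroup <- Treatment -> Hospital
  P3: Severity <- AgeGroup <- PriorTherapy <- Treatment -> Hospital
  P4: Severity <- AgeGroup <- PriorTherapy -> Outcome <- Dosage -> Hospital
  P5: Severity <- AgeGroup -> Dosage -> Hospital
  P6: Severity <- AgeGroup -> Dosage -> Outcome <- PriorTherapy <- Treatment -> Hospital
The empty set is not sufficient: P2 (Severity <- AgeGroup <- Treatment -> Hospital) has no collider blocking it and no conditioned non-collider, so it is open.
Try {AgeGroup}:
  P1: blocked at chain node AgeGroup ∈ conditioning set.
  P2: blocked at chain node AgeGroup ∈ conditioning set.
  P3: blocked at chain node AgeGroup ∈ conditioning set.
  P4: blocked at chain node AgeGroup ∈ conditioning set.
  P5: blocked at fork node AgeGroup ∈ conditioning set.
  P6: blocked at fork node AgeGroup ∈ conditioning set.
{AgeGroup} contains no descendant of Severity and blocks every backdoor path.
No other singleton works — e.g. {Treatment} leaves P5 open — so {AgeGroup} is the unique smallest valid adjustment set.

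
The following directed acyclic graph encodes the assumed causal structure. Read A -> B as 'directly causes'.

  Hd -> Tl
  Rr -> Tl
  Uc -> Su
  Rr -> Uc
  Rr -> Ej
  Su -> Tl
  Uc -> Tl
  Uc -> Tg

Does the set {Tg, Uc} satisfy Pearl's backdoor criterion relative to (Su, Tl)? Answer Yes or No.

Backdoor paths from Su to Tl (paths whose first edge points into Su):
  P1: Su <- Uc <- Rr -> Tl
  P2: Su <- Uc -> Tl
Condition 1 (no descendant of Su in the set): holds — descendants of Su are {Tl}; none are in {Tg, Uc}.
Condition 2 (every backdoor path blocked by {Tg, Uc}):
  P1: blocked at chain node Uc ∈ conditioning set.
  P2: blocked at fork node Uc ∈ conditioning set.
{Tg, Uc} satisfies the backdoor criterion.

Yes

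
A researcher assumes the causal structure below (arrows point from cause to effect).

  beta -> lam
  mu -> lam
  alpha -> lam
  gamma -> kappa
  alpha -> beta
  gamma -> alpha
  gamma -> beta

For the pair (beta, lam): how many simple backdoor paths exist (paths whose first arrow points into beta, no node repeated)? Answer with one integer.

A backdoor path from beta to lam is any simple undirected path whose first edge points into beta (i.e. leaves beta via a parent).
Parents of beta: {alpha, gamma}.
Enumerating:
  P1: beta <- gamma -> alpha -> lam
  P2: beta <- alpha -> lam
That exhausts the simple backdoor paths. Count: 2.

2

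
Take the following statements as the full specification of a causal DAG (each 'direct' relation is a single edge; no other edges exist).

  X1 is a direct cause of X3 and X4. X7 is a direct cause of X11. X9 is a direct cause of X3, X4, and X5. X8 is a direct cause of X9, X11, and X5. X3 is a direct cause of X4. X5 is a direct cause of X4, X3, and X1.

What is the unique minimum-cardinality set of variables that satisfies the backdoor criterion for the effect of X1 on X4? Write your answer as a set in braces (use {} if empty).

{X5}

Variables eligible for adjustment (non-descendants of X1, excluding X1 and X4): {X11, X5, X7, X8, X9}.
Backdoor paths from X1 to X4:
  P1: X1 <- X5 <- X8 -> X9 -> X3 -> X4
  P2: X1 <- X5 <- X8 -> X9 -> X4
  P3: X1 <- X5 <- X9 -> X3 -> X4
  P4: X1 <- X5 <- X9 -> X4
  P5: X1 <- X5 -> X3 <- X9 -> X4
  P6: X1 <- X5 -> X3 -> X4
  P7: X1 <- X5 -> X4
The empty set is not sufficient: P1 (X1 <- X5 <- X8 -> X9 -> X3 -> X4) has no collider blocking it and no conditioned non-collider, so it is open.
Try {X5}:
  P1: blocked at chain node X5 ∈ conditioning set.
  P2: blocked at chain node X5 ∈ conditioning set.
  P3: blocked at chain node X5 ∈ conditioning set.
  P4: blocked at chain node X5 ∈ conditioning set.
  P5: blocked at fork node X5 ∈ conditioning set.
  P6: blocked at fork node X5 ∈ conditioning set.
  P7: blocked at fork node X5 ∈ conditioning set.
{X5} contains no descendant of X1 and blocks every backdoor path.
No other singleton works — e.g. {X8} leaves P3 open — so {X5} is the unique smallest valid adjustment set.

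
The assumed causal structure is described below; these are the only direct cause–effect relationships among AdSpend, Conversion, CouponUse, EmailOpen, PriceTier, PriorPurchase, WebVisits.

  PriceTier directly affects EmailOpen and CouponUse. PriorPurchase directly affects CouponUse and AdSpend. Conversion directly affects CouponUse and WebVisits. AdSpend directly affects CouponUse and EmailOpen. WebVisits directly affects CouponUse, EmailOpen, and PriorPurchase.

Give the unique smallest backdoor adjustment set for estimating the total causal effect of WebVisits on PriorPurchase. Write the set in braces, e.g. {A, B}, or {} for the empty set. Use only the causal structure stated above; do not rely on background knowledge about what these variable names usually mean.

{}

Variables eligible for adjustment (non-descendants of WebVisits, excluding WebVisits and PriorPurchase): {Conversion, PriceTier}.
Backdoor paths from WebVisits to PriorPurchase:
  P1: WebVisits <- Conversion -> CouponUse <- PriorPurchase
  P2: WebVisits <- Conversion -> CouponUse <- AdSpend <- PriorPurchase
  P3: WebVisits <- Conversion -> CouponUse <- PriceTier -> EmailOpen <- AdSpend <- PriorPurchase
Each backdoor path contains an unconditioned collider, so every path is already blocked with the empty conditioning set:
  P1: blocked at collider CouponUse (neither it nor any descendant is in the conditioning set).
  P2: blocked at collider CouponUse (neither it nor any descendant is in the conditioning set).
  P3: blocked at collider CouponUse (neither it nor any descendant is in the conditioning set).
The empty set is therefore the unique smallest valid set.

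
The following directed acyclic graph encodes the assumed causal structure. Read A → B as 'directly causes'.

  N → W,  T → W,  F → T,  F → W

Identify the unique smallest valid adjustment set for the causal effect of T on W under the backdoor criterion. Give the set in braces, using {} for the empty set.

{F}

Variables eligible for adjustment (non-descendants of T, excluding T and W): {F, N}.
Backdoor paths from T to W:
  P1: T <- F -> W
The empty set is not sufficient: P1 (T <- F -> W) has no collider blocking it and no conditioned non-collider, so it is open.
Try {F}:
  P1: blocked at fork node F ∈ conditioning set.
{F} contains no descendant of T and blocks every backdoor path.
No other singleton works — e.g. {N} leaves P1 open — so {F} is the unique smallest valid adjustment set.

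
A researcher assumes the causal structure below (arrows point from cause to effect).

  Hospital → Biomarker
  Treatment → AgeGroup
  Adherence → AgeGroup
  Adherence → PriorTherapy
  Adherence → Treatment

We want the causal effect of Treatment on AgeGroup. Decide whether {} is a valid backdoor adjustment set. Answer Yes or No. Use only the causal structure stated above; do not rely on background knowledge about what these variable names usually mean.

Backdoor paths from Treatment to AgeGroup (paths whose first edge points into Treatment):
  P1: Treatment <- Adherence -> AgeGroup
Condition 1 (no descendant of Treatment in the set): holds — descendants of Treatment are {AgeGroup}; none are in {}.
Condition 2 (every backdoor path blocked by {}):
  P1: open — no interior node is in the conditioning set.
{} does not satisfy the backdoor criterion.

No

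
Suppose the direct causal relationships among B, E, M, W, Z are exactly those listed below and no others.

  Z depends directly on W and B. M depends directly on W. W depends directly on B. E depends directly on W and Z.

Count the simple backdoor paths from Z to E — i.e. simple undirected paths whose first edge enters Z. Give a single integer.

2

A backdoor path from Z to E is any simple undirected path whose first edge points into Z (i.e. leaves Z via a parent).
Parents of Z: {B, W}.
Enumerating:
  P1: Z <- B -> W -> E
  P2: Z <- W -> E
That exhausts the simple backdoor paths. Count: 2.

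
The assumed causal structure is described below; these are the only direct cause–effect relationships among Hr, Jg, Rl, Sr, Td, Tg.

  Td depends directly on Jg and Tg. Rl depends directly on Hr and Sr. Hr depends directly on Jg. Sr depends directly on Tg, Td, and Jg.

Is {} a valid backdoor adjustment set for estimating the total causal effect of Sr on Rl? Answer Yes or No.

No

Backdoor paths from Sr to Rl (paths whose first edge points into Sr):
  P1: Sr <- Jg -> Hr -> Rl
  P2: Sr <- Tg -> Td <- Jg -> Hr -> Rl
  P3: Sr <- Td <- Jg -> Hr -> Rl
Condition 1 (no descendant of Sr in the set): holds — descendants of Sr are {Rl}; none are in {}.
Condition 2 (every backdoor path blocked by {}):
  P1: open — no interior node is in the conditioning set.
  P2: blocked at collider Td (neither it nor any descendant is in the conditioning set).
  P3: open — no interior node is in the conditioning set.
{} does not satisfy the backdoor criterion.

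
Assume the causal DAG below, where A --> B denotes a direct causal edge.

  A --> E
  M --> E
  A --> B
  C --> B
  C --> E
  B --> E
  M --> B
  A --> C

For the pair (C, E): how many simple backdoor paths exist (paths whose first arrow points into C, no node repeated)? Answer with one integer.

3

A backdoor path from C to E is any simple undirected path whose first edge points into C (i.e. leaves C via a parent).
Parents of C: {A}.
Enumerating:
  P1: C <- A -> B <- M -> E
  P2: C <- A -> B -> E
  P3: C <- A -> E
That exhausts the simple backdoor paths. Count: 3.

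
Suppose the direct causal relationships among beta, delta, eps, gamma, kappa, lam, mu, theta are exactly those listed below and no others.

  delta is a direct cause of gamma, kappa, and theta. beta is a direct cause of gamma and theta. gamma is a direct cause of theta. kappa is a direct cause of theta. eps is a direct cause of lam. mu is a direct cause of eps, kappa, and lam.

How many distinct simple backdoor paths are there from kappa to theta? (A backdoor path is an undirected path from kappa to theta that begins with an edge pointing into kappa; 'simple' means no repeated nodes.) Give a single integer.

3

A backdoor path from kappa to theta is any simple undirected path whose first edge points into kappa (i.e. leaves kappa via a parent).
Parents of kappa: {delta, mu}.
Enumerating:
  P1: kappa <- delta -> gamma <- beta -> theta
  P2: kappa <- delta -> gamma -> theta
  P3: kappa <- delta -> theta
That exhausts the simple backdoor paths. Count: 3.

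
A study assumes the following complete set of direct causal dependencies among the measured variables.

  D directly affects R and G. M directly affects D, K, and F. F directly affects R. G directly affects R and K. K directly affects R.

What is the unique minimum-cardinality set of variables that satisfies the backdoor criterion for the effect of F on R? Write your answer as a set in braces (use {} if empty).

Variables eligible for adjustment (non-descendants of F, excluding F and R): {D, G, K, M}.
Backdoor paths from F to R:
  P1: F <- M -> D -> G -> K -> R
  P2: F <- M -> D -> G -> R
  P3: F <- M -> D -> R
  P4: F <- M -> K <- G <- D -> R
  P5: F <- M -> K <- G -> R
  P6: F <- M -> K -> R
The empty set is not sufficient: P1 (F <- M -> D -> G -> K -> R) has no collider blocking it and no conditioned non-collider, so it is open.
Try {M}:
  P1: blocked at fork node M ∈ conditioning set.
  P2: blocked at fork node M ∈ conditioning set.
  P3: blocked at fork node M ∈ conditioning set.
  P4: blocked at fork node M ∈ conditioning set.
  P5: blocked at fork node M ∈ conditioning set.
  P6: blocked at fork node M ∈ conditioning set.
{M} contains no descendant of F and blocks every backdoor path.
No other singleton works — e.g. {D} leaves P6 open — so {M} is the unique smallest valid adjustment set.

{M}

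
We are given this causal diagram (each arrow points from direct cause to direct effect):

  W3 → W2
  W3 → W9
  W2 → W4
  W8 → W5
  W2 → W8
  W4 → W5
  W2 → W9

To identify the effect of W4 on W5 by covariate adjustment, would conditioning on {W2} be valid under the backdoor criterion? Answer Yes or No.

Backdoor paths from W4 to W5 (paths whose first edge points into W4):
  P1: W4 <- W2 -> W8 -> W5
Condition 1 (no descendant of W4 in the set): holds — descendants of W4 are {W5}; none are in {W2}.
Condition 2 (every backdoor path blocked by {W2}):
  P1: blocked at fork node W2 ∈ conditioning set.
{W2} satisfies the backdoor criterion.

Yes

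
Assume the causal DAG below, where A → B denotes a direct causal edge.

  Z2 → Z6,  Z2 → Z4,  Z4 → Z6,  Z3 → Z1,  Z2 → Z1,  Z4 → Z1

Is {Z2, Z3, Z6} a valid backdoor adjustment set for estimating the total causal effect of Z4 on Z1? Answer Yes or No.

No

Backdoor paths from Z4 to Z1 (paths whose first edge points into Z4):
  P1: Z4 <- Z2 -> Z1
Condition 1 (no descendant of Z4 in the set): FAILS — Z6 is a descendant of Z4.
Condition 2 (every backdoor path blocked by {Z2, Z3, Z6}):
  P1: blocked at fork node Z2 ∈ conditioning set.
{Z2, Z3, Z6} does not satisfy the backdoor criterion.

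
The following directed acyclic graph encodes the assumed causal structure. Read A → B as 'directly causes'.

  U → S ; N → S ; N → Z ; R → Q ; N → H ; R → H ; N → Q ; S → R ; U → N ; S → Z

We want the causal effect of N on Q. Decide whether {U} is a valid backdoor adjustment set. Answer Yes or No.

Yes

Backdoor paths from N to Q (paths whose first edge points into N):
  P1: N <- U -> S -> R -> Q
Condition 1 (no descendant of N in the set): holds — descendants of N are {H, Q, R, S, Z}; none are in {U}.
Condition 2 (every backdoor path blocked by {U}):
  P1: blocked at fork node U ∈ conditioning set.
{U} satisfies the backdoor criterion.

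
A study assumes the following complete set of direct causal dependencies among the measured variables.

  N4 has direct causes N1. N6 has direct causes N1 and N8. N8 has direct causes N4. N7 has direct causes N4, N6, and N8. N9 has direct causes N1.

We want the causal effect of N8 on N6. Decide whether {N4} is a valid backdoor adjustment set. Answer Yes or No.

Backdoor paths from N8 to N6 (paths whose first edge points into N8):
  P1: N8 <- N4 <- N1 -> N6
  P2: N8 <- N4 -> N7 <- N6
Condition 1 (no descendant of N8 in the set): holds — descendants of N8 are {N6, N7}; none are in {N4}.
Condition 2 (every backdoor path blocked by {N4}):
  P1: blocked at chain node N4 ∈ conditioning set.
  P2: blocked at fork node N4 ∈ conditioning set.
{N4} satisfies the backdoor criterion.

Yes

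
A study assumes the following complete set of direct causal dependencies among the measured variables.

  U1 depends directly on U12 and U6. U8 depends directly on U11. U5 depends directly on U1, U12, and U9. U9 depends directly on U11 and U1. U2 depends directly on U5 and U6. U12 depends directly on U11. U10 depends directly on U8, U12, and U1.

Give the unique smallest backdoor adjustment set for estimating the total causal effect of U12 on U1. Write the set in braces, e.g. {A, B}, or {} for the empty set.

Variables eligible for adjustment (non-descendants of U12, excluding U12 and U1): {U11, U6, U8}.
Backdoor paths from U12 to U1:
  P1: U12 <- U11 -> U8 -> U10 <- U1
  P2: U12 <- U11 -> U9 <- U1
  P3: U12 <- U11 -> U9 -> U5 <- U1
  P4: U12 <- U11 -> U9 -> U5 -> U2 <- U6 -> U1
Each backdoor path contains an unconditioned collider, so every path is already blocked with the empty conditioning set:
  P1: blocked at collider U10 (neither it nor any descendant is in the conditioning set).
  P2: blocked at collider U9 (neither it nor any descendant is in the conditioning set).
  P3: blocked at collider U5 (neither it nor any descendant is in the conditioning set).
  P4: blocked at collider U2 (neither it nor any descendant is in the conditioning set).
The empty set is therefore the unique smallest valid set.

{}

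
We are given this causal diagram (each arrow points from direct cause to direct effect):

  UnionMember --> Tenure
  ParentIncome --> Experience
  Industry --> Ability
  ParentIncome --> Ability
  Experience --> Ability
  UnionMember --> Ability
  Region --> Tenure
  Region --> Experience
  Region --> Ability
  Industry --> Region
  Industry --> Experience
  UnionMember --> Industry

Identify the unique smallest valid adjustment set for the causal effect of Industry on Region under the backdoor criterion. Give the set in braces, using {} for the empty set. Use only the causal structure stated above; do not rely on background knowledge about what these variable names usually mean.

Variables eligible for adjustment (non-descendants of Industry, excluding Industry and Region): {ParentIncome, UnionMember}.
Backdoor paths from Industry to Region:
  P1: Industry <- UnionMember -> Tenure <- Region
  P2: Industry <- UnionMember -> Ability <- Region
  P3: Industry <- UnionMember -> Ability <- ParentIncome -> Experience <- Region
  P4: Industry <- UnionMember -> Ability <- Experience <- Region
Each backdoor path contains an unconditioned collider, so every path is already blocked with the empty conditioning set:
  P1: blocked at collider Tenure (neither it nor any descendant is in the conditioning set).
  P2: blocked at collider Ability (neither it nor any descendant is in the conditioning set).
  P3: blocked at collider Ability (neither it nor any descendant is in the conditioning set).
  P4: blocked at collider Ability (neither it nor any descendant is in the conditioning set).
The empty set is therefore the unique smallest valid set.

{}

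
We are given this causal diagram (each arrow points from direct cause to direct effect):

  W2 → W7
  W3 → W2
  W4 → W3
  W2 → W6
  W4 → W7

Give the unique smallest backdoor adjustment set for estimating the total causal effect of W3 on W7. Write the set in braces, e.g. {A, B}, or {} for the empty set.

Variables eligible for adjustment (non-descendants of W3, excluding W3 and W7): {W4}.
Backdoor paths from W3 to W7:
  P1: W3 <- W4 -> W7
The empty set is not sufficient: P1 (W3 <- W4 -> W7) has no collider blocking it and no conditioned non-collider, so it is open.
Try {W4}:
  P1: blocked at fork node W4 ∈ conditioning set.
{W4} contains no descendant of W3 and blocks every backdoor path.
{W4} is the unique smallest valid adjustment set.

{W4}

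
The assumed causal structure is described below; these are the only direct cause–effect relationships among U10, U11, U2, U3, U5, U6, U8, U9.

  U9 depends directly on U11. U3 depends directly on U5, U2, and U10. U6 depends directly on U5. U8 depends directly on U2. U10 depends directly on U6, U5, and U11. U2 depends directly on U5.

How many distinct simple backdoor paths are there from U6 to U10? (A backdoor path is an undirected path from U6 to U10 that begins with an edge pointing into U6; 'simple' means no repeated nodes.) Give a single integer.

3

A backdoor path from U6 to U10 is any simple undirected path whose first edge points into U6 (i.e. leaves U6 via a parent).
Parents of U6: {U5}.
Enumerating:
  P1: U6 <- U5 -> U2 -> U3 <- U10
  P2: U6 <- U5 -> U10
  P3: U6 <- U5 -> U3 <- U10
That exhausts the simple backdoor paths. Count: 3.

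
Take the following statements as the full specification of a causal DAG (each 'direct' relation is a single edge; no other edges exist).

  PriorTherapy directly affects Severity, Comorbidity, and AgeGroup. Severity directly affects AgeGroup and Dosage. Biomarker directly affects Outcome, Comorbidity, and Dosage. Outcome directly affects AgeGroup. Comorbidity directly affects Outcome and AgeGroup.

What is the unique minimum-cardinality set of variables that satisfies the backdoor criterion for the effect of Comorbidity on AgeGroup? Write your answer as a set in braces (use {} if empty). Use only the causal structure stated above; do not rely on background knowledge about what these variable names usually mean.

Variables eligible for adjustment (non-descendants of Comorbidity, excluding Comorbidity and AgeGroup): {Biomarker, Dosage, PriorTherapy, Severity}.
Backdoor paths from Comorbidity to AgeGroup:
  P1: Comorbidity <- Biomarker -> Dosage <- Severity <- PriorTherapy -> AgeGroup
  P2: Comorbidity <- Biomarker -> Dosage <- Severity -> AgeGroup
  P3: Comorbidity <- Biomarker -> Outcome -> AgeGroup
  P4: Comorbidity <- PriorTherapy -> Severity -> Dosage <- Biomarker -> Outcome -> AgeGroup
  P5: Comorbidity <- PriorTherapy -> Severity -> AgeGroup
  P6: Comorbidity <- PriorTherapy -> AgeGroup
The empty set is not sufficient: P3 (Comorbidity <- Biomarker -> Outcome -> AgeGroup) has no collider blocking it and no conditioned non-collider, so it is open.
Try {Biomarker, PriorTherapy}:
  P1: blocked at fork node Biomarker ∈ conditioning set.
  P2: blocked at fork node Biomarker ∈ conditioning set.
  P3: blocked at fork node Biomarker ∈ conditioning set.
  P4: blocked at fork node PriorTherapy ∈ conditioning set.
  P5: blocked at fork node PriorTherapy ∈ conditioning set.
  P6: blocked at fork node PriorTherapy ∈ conditioning set.
{Biomarker, PriorTherapy} contains no descendant of Comorbidity and blocks every backdoor path.
Every element of {Biomarker, PriorTherapy} is needed (dropping Biomarker leaves P3 open; dropping PriorTherapy leaves P5 open), so no proper subset is valid.
Among all size-2 subsets of the eligible variables, only {Biomarker, PriorTherapy} blocks every backdoor path, so it is the unique smallest valid adjustment set.

{Biomarker, PriorTherapy}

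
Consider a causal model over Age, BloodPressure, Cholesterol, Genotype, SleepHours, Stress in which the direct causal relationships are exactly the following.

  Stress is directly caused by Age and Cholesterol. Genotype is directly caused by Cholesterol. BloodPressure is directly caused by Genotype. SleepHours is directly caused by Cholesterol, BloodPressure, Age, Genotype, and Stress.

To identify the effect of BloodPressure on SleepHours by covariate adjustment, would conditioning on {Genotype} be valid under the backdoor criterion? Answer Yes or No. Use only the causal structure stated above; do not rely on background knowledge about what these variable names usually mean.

Backdoor paths from BloodPressure to SleepHours (paths whose first edge points into BloodPressure):
  P1: BloodPressure <- Genotype <- Cholesterol -> Stress <- Age -> SleepHours
  P2: BloodPressure <- Genotype <- Cholesterol -> Stress -> SleepHours
  P3: BloodPressure <- Genotype <- Cholesterol -> SleepHours
  P4: BloodPressure <- Genotype -> SleepHours
Condition 1 (no descendant of BloodPressure in the set): holds — descendants of BloodPressure are {SleepHours}; none are in {Genotype}.
Condition 2 (every backdoor path blocked by {Genotype}):
  P1: blocked at chain node Genotype ∈ conditioning set.
  P2: blocked at chain node Genotype ∈ conditioning set.
  P3: blocked at chain node Genotype ∈ conditioning set.
  P4: blocked at fork node Genotype ∈ conditioning set.
{Genotype} satisfies the backdoor criterion.

Yes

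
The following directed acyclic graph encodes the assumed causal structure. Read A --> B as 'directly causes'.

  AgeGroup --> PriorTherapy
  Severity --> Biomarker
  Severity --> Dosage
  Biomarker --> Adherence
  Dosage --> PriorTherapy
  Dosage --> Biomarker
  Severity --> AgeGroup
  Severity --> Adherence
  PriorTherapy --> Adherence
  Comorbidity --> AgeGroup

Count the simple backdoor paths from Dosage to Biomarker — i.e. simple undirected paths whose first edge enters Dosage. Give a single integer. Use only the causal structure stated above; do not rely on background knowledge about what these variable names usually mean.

A backdoor path from Dosage to Biomarker is any simple undirected path whose first edge points into Dosage (i.e. leaves Dosage via a parent).
Parents of Dosage: {Severity}.
Enumerating:
  P1: Dosage <- Severity -> AgeGroup -> PriorTherapy -> Adherence <- Biomarker
  P2: Dosage <- Severity -> Biomarker
  P3: Dosage <- Severity -> Adherence <- Biomarker
That exhausts the simple backdoor paths. Count: 3.

3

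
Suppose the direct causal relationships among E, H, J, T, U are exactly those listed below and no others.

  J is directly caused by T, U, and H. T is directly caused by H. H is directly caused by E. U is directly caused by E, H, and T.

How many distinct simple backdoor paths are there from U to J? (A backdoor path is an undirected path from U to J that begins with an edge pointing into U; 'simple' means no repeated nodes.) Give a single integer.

A backdoor path from U to J is any simple undirected path whose first edge points into U (i.e. leaves U via a parent).
Parents of U: {E, H, T}.
Enumerating:
  P1: U <- E -> H -> T -> J
  P2: U <- E -> H -> J
  P3: U <- H -> T -> J
  P4: U <- H -> J
  P5: U <- T <- H -> J
  P6: U <- T -> J
That exhausts the simple backdoor paths. Count: 6.

6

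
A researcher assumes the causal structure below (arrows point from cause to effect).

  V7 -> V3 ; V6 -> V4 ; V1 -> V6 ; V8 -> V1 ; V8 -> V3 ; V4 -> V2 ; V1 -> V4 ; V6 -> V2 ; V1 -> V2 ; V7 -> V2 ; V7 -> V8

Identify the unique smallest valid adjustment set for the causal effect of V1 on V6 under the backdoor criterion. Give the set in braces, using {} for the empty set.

{}

Variables eligible for adjustment (non-descendants of V1, excluding V1 and V6): {V3, V7, V8}.
Backdoor paths from V1 to V6:
  P1: V1 <- V8 <- V7 -> V2 <- V6
  P2: V1 <- V8 <- V7 -> V2 <- V4 <- V6
  P3: V1 <- V8 -> V3 <- V7 -> V2 <- V6
  P4: V1 <- V8 -> V3 <- V7 -> V2 <- V4 <- V6
Each backdoor path contains an unconditioned collider, so every path is already blocked with the empty conditioning set:
  P1: blocked at collider V2 (neither it nor any descendant is in the conditioning set).
  P2: blocked at collider V2 (neither it nor any descendant is in the conditioning set).
  P3: blocked at collider V3 (neither it nor any descendant is in the conditioning set).
  P4: blocked at collider V3 (neither it nor any descendant is in the conditioning set).
The empty set is therefore the unique smallest valid set.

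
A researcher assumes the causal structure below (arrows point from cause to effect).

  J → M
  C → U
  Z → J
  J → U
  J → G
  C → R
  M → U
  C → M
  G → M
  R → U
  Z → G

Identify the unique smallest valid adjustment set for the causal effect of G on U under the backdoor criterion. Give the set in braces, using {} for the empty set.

Variables eligible for adjustment (non-descendants of G, excluding G and U): {C, J, R, Z}.
Backdoor paths from G to U:
  P1: G <- Z -> J -> M <- C -> R -> U
  P2: G <- Z -> J -> M <- C -> U
  P3: G <- Z -> J -> M -> U
  P4: G <- Z -> J -> U
  P5: G <- J -> M <- C -> R -> U
  P6: G <- J -> M <- C -> U
  P7: G <- J -> M -> U
  P8: G <- J -> U
The empty set is not sufficient: P3 (G <- Z -> J -> M -> U) has no collider blocking it and no conditioned non-collider, so it is open.
Try {J}:
  P1: blocked at chain node J ∈ conditioning set.
  P2: blocked at chain node J ∈ conditioning set.
  P3: blocked at chain node J ∈ conditioning set.
  P4: blocked at chain node J ∈ conditioning set.
  P5: blocked at fork node J ∈ conditioning set.
  P6: blocked at fork node J ∈ conditioning set.
  P7: blocked at fork node J ∈ conditioning set.
  P8: blocked at fork node J ∈ conditioning set.
{J} contains no descendant of G and blocks every backdoor path.
No other singleton works — e.g. {C} leaves P3 open — so {J} is the unique smallest valid adjustment set.

{J}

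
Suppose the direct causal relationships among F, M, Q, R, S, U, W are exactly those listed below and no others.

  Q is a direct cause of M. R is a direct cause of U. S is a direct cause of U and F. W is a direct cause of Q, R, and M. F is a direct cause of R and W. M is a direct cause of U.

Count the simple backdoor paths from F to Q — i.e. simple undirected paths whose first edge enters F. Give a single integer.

4

A backdoor path from F to Q is any simple undirected path whose first edge points into F (i.e. leaves F via a parent).
Parents of F: {S}.
Enumerating:
  P1: F <- S -> U <- M <- W -> Q
  P2: F <- S -> U <- M <- Q
  P3: F <- S -> U <- R <- W -> Q
  P4: F <- S -> U <- R <- W -> M <- Q
That exhausts the simple backdoor paths. Count: 4.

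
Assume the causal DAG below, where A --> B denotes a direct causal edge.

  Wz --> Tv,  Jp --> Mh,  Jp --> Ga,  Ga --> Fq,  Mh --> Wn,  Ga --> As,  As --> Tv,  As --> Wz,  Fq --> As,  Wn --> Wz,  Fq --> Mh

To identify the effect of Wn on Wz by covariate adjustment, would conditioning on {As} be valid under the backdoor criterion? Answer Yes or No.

Yes

Backdoor paths from Wn to Wz (paths whose first edge points into Wn):
  P1: Wn <- Mh <- Jp -> Ga -> Fq -> As -> Wz
  P2: Wn <- Mh <- Jp -> Ga -> Fq -> As -> Tv <- Wz
  P3: Wn <- Mh <- Jp -> Ga -> As -> Wz
  P4: Wn <- Mh <- Jp -> Ga -> As -> Tv <- Wz
  P5: Wn <- Mh <- Fq <- Ga -> As -> Wz
  P6: Wn <- Mh <- Fq <- Ga -> As -> Tv <- Wz
  P7: Wn <- Mh <- Fq -> As -> Wz
  P8: Wn <- Mh <- Fq -> As -> Tv <- Wz
Condition 1 (no descendant of Wn in the set): holds — descendants of Wn are {Tv, Wz}; none are in {As}.
Condition 2 (every backdoor path blocked by {As}):
  P1: blocked at chain node As ∈ conditioning set.
  P2: blocked at chain node As ∈ conditioning set.
  P3: blocked at chain node As ∈ conditioning set.
  P4: blocked at chain node As ∈ conditioning set.
  P5: blocked at chain node As ∈ conditioning set.
  P6: blocked at chain node As ∈ conditioning set.
  P7: blocked at chain node As ∈ conditioning set.
  P8: blocked at chain node As ∈ conditioning set.
{As} satisfies the backdoor criterion.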